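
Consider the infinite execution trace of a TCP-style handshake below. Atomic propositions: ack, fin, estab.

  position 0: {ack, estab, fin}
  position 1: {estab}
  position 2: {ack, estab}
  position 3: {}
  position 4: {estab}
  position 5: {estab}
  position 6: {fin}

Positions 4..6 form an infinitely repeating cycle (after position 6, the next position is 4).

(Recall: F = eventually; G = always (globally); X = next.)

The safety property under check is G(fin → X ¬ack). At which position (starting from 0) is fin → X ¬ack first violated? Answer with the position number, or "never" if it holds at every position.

never

fin → X ¬ack holds at every position 0..6, and those are all the positions the trace ever visits, so the invariant G(fin → X ¬ack) is never violated.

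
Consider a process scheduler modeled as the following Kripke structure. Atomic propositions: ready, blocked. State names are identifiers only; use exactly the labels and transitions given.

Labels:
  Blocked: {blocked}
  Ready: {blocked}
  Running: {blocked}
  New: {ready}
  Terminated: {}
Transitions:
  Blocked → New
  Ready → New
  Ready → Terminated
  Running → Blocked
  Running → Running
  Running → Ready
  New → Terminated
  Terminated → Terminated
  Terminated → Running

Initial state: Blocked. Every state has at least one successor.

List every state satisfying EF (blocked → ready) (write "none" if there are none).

States satisfying blocked → ready: {New, Terminated}.
States satisfying EF (blocked → ready): {Blocked, Ready, Running, New, Terminated}.

{Blocked, Ready, Running, New, Terminated}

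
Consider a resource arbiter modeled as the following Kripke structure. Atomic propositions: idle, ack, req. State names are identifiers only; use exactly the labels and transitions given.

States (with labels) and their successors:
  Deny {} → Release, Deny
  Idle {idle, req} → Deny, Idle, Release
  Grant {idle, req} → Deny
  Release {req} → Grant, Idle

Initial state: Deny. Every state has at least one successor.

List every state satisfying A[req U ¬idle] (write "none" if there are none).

{Deny, Grant, Release}

States satisfying req: {Idle, Grant, Release}.
States satisfying ¬idle: {Deny, Release}.
States satisfying A[req U ¬idle]: {Deny, Grant, Release}.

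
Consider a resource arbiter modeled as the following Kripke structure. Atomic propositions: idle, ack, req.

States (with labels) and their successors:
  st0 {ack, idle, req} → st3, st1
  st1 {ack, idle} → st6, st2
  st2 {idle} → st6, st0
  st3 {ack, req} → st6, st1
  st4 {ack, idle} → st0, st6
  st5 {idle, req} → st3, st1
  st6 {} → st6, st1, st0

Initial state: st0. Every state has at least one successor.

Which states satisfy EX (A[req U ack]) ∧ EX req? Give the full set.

States satisfying A[req U ack]: {st0, st1, st3, st4, st5}.
States satisfying EX (A[req U ack]): {st0, st2, st3, st4, st5, st6}.
States satisfying req: {st0, st3, st5}.
States satisfying EX req: {st0, st2, st4, st5, st6}.
States satisfying EX (A[req U ack]) ∧ EX req: {st0, st2, st4, st5, st6}.

{st0, st2, st4, st5, st6}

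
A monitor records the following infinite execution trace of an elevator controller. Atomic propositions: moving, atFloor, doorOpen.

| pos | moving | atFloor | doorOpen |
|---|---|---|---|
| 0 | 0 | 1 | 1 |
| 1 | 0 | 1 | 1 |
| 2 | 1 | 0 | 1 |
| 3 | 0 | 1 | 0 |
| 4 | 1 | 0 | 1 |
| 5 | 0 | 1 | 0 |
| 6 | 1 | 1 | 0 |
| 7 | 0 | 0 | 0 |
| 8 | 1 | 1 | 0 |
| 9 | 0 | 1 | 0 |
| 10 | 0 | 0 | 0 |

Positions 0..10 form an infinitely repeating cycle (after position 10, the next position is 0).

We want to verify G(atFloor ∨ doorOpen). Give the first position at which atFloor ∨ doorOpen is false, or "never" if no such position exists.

Check atFloor ∨ doorOpen at each position in order: 0 ✓, 1 ✓, 2 ✓, 3 ✓, 4 ✓, 5 ✓, 6 ✓.
At position 7 the labels are {}, so atFloor ∨ doorOpen is false there. This is the first violation.

7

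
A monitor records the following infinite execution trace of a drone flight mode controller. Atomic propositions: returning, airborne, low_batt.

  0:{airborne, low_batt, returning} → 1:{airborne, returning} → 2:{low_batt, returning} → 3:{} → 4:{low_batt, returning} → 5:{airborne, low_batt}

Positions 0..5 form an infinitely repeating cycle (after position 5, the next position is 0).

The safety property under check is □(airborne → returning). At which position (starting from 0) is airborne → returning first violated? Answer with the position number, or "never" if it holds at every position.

5

Check airborne → returning at each position in order: 0 ✓, 1 ✓, 2 ✓, 3 ✓, 4 ✓.
At position 5 the labels are {airborne, low_batt}, so airborne → returning is false there. This is the first violation.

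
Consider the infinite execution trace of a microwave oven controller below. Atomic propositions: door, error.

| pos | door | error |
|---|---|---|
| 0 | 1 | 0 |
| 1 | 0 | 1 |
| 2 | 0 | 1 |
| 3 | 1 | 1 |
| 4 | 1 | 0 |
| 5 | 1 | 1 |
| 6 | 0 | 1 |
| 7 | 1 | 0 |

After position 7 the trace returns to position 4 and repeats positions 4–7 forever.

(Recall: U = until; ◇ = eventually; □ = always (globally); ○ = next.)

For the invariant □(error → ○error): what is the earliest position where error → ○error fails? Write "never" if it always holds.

Check error → ○error at each position in order: 0 ✓, 1 ✓, 2 ✓.
At position 3 the labels are {door, error} and the next position 4 has {door}, so error → ○error is false there. This is the first violation.

3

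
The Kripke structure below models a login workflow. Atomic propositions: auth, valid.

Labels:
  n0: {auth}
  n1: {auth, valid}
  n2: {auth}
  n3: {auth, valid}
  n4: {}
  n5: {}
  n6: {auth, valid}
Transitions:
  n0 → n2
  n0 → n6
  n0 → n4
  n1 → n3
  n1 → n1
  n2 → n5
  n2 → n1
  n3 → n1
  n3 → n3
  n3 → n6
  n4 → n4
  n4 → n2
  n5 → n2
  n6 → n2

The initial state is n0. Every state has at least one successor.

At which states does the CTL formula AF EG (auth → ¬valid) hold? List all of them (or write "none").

States satisfying EG (auth → ¬valid): {n0, n2, n4, n5}.
States satisfying AF EG (auth → ¬valid): {n0, n2, n4, n5, n6}.

{n0, n2, n4, n5, n6}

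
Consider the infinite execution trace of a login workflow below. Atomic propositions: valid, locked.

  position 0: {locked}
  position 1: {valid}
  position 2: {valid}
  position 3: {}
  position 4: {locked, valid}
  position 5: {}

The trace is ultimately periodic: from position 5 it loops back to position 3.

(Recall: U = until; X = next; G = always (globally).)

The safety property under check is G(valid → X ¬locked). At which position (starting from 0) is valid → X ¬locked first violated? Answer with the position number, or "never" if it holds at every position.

never

valid → X ¬locked holds at every position 0..5, and those are all the positions the trace ever visits, so the invariant G(valid → X ¬locked) is never violated.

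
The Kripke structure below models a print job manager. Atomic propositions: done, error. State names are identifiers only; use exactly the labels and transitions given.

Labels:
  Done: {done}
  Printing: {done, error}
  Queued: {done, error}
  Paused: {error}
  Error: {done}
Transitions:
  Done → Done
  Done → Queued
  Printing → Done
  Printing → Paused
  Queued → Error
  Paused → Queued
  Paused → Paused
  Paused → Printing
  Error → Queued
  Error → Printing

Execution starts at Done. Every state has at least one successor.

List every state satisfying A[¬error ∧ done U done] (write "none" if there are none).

States satisfying ¬error ∧ done: {Done, Error}.
States satisfying done: {Done, Printing, Queued, Error}.
States satisfying A[¬error ∧ done U done]: {Done, Printing, Queued, Error}.

{Done, Printing, Queued, Error}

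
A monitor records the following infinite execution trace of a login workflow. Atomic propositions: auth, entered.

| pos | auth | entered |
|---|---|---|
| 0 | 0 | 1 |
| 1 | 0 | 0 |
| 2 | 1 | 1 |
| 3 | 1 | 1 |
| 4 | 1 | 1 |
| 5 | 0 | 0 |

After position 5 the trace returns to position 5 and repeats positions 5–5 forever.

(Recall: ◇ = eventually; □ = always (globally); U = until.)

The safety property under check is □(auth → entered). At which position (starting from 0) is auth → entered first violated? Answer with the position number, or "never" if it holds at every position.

never

auth → entered holds at every position 0..5, and those are all the positions the trace ever visits, so the invariant □(auth → entered) is never violated.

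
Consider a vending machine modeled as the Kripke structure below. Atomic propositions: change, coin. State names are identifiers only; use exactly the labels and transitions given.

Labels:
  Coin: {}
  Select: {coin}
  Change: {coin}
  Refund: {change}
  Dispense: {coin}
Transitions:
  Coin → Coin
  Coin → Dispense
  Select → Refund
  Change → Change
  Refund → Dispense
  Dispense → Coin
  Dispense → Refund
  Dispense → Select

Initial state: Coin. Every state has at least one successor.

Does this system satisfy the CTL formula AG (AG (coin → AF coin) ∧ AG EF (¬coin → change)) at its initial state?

States satisfying AG (coin → AF coin) ∧ AG EF (¬coin → change): {Coin, Select, Change, Refund, Dispense}.
States satisfying AG (AG (coin → AF coin) ∧ AG EF (¬coin → change)): {Coin, Select, Change, Refund, Dispense}.
Every state reachable from Coin satisfies AG (coin → AF coin) ∧ AG EF (¬coin → change).
Coin ∈ Sat(AG (AG (coin → AF coin) ∧ AG EF (¬coin → change))).

Holds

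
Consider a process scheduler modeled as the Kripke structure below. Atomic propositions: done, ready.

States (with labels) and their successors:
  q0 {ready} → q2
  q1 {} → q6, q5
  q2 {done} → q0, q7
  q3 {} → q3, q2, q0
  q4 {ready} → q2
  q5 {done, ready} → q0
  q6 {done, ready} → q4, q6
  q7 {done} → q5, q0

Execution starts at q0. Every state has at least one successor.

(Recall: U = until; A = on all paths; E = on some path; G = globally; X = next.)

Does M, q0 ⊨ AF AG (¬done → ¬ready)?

States satisfying AG (¬done → ¬ready): ∅.
States satisfying AF AG (¬done → ¬ready): ∅.
There is a path from q0 along which AG (¬done → ¬ready) never holds.
q0 ∉ Sat(AF AG (¬done → ¬ready)).

Violated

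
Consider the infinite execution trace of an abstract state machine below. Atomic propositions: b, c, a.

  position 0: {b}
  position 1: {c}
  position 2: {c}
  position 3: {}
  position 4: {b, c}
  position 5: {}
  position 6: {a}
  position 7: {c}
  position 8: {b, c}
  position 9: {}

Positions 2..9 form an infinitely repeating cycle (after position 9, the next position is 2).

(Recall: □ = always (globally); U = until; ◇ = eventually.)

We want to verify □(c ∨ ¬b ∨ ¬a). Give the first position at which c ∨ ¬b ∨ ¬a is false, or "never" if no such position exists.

never

c ∨ ¬b ∨ ¬a holds at every position 0..9, and those are all the positions the trace ever visits, so the invariant □(c ∨ ¬b ∨ ¬a) is never violated.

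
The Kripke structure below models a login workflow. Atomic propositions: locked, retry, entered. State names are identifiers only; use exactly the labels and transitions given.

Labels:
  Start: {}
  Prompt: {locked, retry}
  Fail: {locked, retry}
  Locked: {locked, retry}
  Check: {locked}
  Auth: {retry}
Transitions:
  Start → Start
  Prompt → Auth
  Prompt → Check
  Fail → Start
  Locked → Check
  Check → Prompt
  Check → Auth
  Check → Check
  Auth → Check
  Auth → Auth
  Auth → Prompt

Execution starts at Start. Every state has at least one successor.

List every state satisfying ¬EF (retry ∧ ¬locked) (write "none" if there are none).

{Start, Fail}

States satisfying retry ∧ ¬locked: {Auth}.
States satisfying EF (retry ∧ ¬locked): {Prompt, Locked, Check, Auth}.
States satisfying ¬EF (retry ∧ ¬locked): {Start, Fail}.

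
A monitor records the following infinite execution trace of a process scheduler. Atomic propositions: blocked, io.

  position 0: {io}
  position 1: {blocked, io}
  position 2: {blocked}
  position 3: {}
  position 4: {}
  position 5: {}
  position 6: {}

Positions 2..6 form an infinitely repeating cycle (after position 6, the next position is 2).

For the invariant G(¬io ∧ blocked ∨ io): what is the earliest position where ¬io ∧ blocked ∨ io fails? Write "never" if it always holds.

Check ¬io ∧ blocked ∨ io at each position in order: 0 ✓, 1 ✓, 2 ✓.
At position 3 the labels are {}, so ¬io ∧ blocked ∨ io is false there. This is the first violation.

3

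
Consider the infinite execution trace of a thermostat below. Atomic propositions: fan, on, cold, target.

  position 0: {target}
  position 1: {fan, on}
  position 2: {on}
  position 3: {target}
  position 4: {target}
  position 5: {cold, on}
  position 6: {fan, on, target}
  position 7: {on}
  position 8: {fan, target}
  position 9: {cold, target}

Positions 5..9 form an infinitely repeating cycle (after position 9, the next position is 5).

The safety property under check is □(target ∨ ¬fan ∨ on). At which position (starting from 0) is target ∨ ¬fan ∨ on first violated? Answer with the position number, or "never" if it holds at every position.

target ∨ ¬fan ∨ on holds at every position 0..9, and those are all the positions the trace ever visits, so the invariant □(target ∨ ¬fan ∨ on) is never violated.

never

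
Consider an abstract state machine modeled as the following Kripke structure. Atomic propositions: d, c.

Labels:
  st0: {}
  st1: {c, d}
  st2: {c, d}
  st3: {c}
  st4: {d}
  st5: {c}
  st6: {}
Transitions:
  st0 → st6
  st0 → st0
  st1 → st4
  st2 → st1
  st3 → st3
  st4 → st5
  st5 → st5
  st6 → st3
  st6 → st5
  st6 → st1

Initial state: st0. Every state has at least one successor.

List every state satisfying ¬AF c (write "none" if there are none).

States satisfying c: {st1, st2, st3, st5}.
States satisfying AF c: {st1, st2, st3, st4, st5, st6}.
States satisfying ¬AF c: {st0}.

{st0}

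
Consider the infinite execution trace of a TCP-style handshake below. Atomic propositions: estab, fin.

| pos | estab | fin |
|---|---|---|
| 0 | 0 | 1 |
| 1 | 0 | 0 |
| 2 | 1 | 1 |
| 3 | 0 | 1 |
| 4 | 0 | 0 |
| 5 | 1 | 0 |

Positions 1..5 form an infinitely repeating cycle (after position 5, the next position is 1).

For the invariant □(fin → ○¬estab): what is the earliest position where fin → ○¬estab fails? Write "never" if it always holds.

fin → ○¬estab holds at every position 0..5, and those are all the positions the trace ever visits, so the invariant □(fin → ○¬estab) is never violated.

never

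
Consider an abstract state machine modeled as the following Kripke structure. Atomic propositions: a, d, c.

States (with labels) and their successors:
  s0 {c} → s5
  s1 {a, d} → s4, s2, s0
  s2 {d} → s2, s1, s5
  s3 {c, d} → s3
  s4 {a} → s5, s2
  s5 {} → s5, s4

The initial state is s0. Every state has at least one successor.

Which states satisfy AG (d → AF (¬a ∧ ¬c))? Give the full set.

{s0, s1, s2, s4, s5}

States satisfying d → AF (¬a ∧ ¬c): {s0, s1, s2, s4, s5}.
States satisfying AG (d → AF (¬a ∧ ¬c)): {s0, s1, s2, s4, s5}.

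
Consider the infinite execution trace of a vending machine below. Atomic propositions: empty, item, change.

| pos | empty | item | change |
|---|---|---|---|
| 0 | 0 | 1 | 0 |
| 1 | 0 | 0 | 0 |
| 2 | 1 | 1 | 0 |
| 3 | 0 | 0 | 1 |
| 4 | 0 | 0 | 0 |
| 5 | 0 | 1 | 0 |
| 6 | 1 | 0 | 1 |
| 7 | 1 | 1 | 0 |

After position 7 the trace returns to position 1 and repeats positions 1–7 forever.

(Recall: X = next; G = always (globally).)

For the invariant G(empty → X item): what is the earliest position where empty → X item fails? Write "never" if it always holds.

Check empty → X item at each position in order: 0 ✓, 1 ✓.
At position 2 the labels are {empty, item} and the next position 3 has {change}, so empty → X item is false there. This is the first violation.

2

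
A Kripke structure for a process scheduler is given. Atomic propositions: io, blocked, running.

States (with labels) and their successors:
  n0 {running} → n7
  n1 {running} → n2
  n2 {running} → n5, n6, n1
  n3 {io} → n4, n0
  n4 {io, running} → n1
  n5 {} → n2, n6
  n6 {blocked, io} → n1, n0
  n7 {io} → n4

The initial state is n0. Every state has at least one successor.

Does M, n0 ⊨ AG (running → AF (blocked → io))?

States satisfying running → AF (blocked → io): {n0, n1, n2, n3, n4, n5, n6, n7}.
States satisfying AG (running → AF (blocked → io)): {n0, n1, n2, n3, n4, n5, n6, n7}.
Every state reachable from n0 satisfies running → AF (blocked → io).
n0 ∈ Sat(AG (running → AF (blocked → io))).

Satisfied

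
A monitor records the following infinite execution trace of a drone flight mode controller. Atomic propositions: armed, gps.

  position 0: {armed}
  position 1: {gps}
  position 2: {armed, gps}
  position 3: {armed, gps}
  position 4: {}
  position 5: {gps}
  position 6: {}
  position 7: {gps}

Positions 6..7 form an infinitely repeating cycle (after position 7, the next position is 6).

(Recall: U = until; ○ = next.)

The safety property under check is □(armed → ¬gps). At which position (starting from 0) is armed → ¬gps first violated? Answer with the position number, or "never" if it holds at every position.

2

Check armed → ¬gps at each position in order: 0 ✓, 1 ✓.
At position 2 the labels are {armed, gps}, so armed → ¬gps is false there. This is the first violation.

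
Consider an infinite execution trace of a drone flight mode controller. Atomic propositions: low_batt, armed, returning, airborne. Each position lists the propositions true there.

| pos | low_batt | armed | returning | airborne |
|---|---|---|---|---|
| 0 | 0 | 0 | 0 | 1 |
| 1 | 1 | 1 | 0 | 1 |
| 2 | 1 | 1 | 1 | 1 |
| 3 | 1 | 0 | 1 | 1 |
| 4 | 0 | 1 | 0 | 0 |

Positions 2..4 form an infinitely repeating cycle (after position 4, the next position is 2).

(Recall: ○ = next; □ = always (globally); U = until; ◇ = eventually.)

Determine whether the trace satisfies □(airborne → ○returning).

Does not hold

airborne → ○returning must hold at every position from 0 onward. It fails at position 0, so □(airborne → ○returning) is false.
Positions where airborne holds: 0, 1, 2, 3.
Check ○returning at each: 0→fails, 1→ok, 2→ok, 3→fails.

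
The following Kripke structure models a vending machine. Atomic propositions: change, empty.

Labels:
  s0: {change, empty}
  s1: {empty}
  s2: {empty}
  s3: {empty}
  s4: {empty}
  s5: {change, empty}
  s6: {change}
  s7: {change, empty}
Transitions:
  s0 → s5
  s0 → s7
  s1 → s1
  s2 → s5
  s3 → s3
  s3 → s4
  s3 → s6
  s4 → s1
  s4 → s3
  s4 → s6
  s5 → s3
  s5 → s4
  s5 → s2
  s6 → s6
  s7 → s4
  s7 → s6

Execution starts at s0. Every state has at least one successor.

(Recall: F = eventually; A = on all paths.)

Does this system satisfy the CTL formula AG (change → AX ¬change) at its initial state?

States satisfying change → AX ¬change: {s1, s2, s3, s4, s5}.
States satisfying AG (change → AX ¬change): {s1}.
s0 is reachable from s0 and violates change → AX ¬change, so AG fails at s0.
s0 ∉ Sat(AG (change → AX ¬change)).

Does not hold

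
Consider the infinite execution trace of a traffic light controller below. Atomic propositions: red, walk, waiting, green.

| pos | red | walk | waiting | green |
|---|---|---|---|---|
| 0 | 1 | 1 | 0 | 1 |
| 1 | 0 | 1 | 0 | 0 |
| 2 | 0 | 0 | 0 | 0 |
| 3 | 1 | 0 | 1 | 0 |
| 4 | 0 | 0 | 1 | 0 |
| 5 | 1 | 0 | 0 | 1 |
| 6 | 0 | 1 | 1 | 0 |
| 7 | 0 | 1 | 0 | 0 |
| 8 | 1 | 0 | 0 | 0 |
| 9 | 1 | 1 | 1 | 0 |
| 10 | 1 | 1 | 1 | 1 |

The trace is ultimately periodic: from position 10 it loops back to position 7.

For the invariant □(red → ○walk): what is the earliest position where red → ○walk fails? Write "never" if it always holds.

Check red → ○walk at each position in order: 0 ✓, 1 ✓, 2 ✓.
At position 3 the labels are {red, waiting} and the next position 4 has {waiting}, so red → ○walk is false there. This is the first violation.

3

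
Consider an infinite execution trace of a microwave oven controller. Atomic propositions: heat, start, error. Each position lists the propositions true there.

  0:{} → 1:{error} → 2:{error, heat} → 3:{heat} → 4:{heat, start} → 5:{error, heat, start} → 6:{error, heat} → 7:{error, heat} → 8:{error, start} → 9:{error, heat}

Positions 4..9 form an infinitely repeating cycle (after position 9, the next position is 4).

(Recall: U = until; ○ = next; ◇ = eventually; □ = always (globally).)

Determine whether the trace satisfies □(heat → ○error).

heat → ○error must hold at every position from 0 onward. It fails at position 2, so □(heat → ○error) is false.
Positions where heat holds: 2, 3, 4, 5, 6, 7, 9.
Check ○error at each: 2→fails, 3→fails, 4→ok, 5→ok, 6→ok, 7→ok, 9→fails.

Violated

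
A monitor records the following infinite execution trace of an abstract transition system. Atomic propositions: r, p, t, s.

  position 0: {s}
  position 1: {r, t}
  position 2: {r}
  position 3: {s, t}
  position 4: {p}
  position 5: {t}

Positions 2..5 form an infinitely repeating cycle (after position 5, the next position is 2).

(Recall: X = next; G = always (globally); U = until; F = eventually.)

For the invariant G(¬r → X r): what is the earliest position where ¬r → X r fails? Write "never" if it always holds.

3

Check ¬r → X r at each position in order: 0 ✓, 1 ✓, 2 ✓.
At position 3 the labels are {s, t} and the next position 4 has {p}, so ¬r → X r is false there. This is the first violation.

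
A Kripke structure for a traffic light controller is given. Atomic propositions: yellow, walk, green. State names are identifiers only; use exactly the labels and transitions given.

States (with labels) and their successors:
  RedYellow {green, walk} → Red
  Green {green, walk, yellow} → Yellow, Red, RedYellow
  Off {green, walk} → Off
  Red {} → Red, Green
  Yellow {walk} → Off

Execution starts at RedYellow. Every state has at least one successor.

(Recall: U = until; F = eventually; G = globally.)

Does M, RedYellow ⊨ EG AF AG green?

States satisfying AF AG green: {Off, Yellow}.
States satisfying EG AF AG green: {Off, Yellow}.
No suitable path/successor from RedYellow witnesses the formula.
RedYellow ∉ Sat(EG AF AG green).

Violated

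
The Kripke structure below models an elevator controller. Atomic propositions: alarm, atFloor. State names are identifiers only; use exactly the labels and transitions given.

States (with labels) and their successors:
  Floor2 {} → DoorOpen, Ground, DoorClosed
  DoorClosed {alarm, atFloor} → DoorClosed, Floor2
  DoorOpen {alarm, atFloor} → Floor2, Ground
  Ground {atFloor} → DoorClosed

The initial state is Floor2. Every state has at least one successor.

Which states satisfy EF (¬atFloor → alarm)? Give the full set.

States satisfying ¬atFloor → alarm: {DoorClosed, DoorOpen, Ground}.
States satisfying EF (¬atFloor → alarm): {Floor2, DoorClosed, DoorOpen, Ground}.

{Floor2, DoorClosed, DoorOpen, Ground}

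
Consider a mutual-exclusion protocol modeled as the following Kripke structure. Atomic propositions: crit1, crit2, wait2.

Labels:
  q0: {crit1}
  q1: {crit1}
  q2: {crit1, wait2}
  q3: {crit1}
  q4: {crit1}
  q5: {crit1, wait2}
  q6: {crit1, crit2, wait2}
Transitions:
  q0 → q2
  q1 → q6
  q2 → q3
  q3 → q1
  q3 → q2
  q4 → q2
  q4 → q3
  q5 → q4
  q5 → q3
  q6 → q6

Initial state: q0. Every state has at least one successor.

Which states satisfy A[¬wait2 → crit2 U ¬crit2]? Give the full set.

States satisfying ¬wait2 → crit2: {q2, q5, q6}.
States satisfying ¬crit2: {q0, q1, q2, q3, q4, q5}.
States satisfying A[¬wait2 → crit2 U ¬crit2]: {q0, q1, q2, q3, q4, q5}.

{q0, q1, q2, q3, q4, q5}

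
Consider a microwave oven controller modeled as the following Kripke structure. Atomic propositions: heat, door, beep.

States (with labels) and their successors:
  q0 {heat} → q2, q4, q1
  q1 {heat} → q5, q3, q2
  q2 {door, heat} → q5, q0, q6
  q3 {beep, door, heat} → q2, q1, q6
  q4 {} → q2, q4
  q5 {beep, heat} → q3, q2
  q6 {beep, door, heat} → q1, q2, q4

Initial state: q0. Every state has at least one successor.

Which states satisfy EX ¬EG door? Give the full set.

{q0, q1, q2, q3, q4, q6}

States satisfying ¬EG door: {q0, q1, q4, q5}.
States satisfying EX ¬EG door: {q0, q1, q2, q3, q4, q6}.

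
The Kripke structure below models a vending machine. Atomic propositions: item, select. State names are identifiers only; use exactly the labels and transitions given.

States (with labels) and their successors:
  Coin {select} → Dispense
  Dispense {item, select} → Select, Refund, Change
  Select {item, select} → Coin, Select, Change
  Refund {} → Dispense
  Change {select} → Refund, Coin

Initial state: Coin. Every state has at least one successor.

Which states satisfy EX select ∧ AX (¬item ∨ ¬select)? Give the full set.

{Change}

States satisfying select: {Coin, Dispense, Select, Change}.
States satisfying EX select: {Coin, Dispense, Select, Refund, Change}.
States satisfying ¬item ∨ ¬select: {Coin, Refund, Change}.
States satisfying AX (¬item ∨ ¬select): {Change}.
States satisfying EX select ∧ AX (¬item ∨ ¬select): {Change}.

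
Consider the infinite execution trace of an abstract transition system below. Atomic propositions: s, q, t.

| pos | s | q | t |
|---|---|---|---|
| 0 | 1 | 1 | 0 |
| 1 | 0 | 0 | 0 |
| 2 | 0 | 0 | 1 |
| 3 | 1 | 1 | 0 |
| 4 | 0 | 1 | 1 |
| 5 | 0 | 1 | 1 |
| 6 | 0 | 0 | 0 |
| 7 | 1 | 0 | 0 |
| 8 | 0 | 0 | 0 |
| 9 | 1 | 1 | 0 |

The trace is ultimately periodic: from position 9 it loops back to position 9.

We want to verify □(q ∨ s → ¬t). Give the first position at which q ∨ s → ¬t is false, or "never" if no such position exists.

Check q ∨ s → ¬t at each position in order: 0 ✓, 1 ✓, 2 ✓, 3 ✓.
At position 4 the labels are {q, t}, so q ∨ s → ¬t is false there. This is the first violation.

4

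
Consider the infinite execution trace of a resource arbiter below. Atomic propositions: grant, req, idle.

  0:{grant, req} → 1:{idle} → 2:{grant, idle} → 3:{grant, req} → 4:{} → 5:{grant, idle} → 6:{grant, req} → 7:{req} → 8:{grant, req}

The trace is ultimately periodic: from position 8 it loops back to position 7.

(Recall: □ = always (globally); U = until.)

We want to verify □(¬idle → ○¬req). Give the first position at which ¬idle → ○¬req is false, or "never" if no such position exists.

6

Check ¬idle → ○¬req at each position in order: 0 ✓, 1 ✓, 2 ✓, 3 ✓, 4 ✓, 5 ✓.
At position 6 the labels are {grant, req} and the next position 7 has {req}, so ¬idle → ○¬req is false there. This is the first violation.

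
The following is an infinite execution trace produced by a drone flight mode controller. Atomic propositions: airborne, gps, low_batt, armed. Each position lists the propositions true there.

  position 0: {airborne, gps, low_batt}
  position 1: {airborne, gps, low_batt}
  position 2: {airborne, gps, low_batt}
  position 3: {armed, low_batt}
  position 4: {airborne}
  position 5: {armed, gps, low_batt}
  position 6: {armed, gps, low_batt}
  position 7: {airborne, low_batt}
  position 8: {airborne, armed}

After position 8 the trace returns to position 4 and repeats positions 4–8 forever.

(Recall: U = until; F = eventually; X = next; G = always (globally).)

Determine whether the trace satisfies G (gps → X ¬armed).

Violated

gps → X ¬armed must hold at every position from 0 onward. It fails at position 2, so G (gps → X ¬armed) is false.
Positions where gps holds: 0, 1, 2, 5, 6.
Check X ¬armed at each: 0→ok, 1→ok, 2→fails, 5→fails, 6→ok.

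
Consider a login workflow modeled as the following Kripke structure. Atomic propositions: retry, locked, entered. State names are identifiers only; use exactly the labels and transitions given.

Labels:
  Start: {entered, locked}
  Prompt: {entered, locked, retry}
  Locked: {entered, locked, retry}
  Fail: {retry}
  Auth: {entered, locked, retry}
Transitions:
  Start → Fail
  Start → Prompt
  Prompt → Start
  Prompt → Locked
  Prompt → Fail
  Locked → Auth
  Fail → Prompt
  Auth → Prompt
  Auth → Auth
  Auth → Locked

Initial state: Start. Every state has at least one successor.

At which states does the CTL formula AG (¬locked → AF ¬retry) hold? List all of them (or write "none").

States satisfying ¬locked → AF ¬retry: {Start, Prompt, Locked, Auth}.
States satisfying AG (¬locked → AF ¬retry): ∅.

none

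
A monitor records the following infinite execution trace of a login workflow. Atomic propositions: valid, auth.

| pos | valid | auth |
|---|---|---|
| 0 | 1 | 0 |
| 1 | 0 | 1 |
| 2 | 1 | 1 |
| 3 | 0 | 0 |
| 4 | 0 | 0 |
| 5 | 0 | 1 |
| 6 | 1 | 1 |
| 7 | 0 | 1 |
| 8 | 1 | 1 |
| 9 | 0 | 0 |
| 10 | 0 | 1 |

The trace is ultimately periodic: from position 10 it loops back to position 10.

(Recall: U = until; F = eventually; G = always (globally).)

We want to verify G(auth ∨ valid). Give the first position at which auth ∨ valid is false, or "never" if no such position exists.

Check auth ∨ valid at each position in order: 0 ✓, 1 ✓, 2 ✓.
At position 3 the labels are {}, so auth ∨ valid is false there. This is the first violation.

3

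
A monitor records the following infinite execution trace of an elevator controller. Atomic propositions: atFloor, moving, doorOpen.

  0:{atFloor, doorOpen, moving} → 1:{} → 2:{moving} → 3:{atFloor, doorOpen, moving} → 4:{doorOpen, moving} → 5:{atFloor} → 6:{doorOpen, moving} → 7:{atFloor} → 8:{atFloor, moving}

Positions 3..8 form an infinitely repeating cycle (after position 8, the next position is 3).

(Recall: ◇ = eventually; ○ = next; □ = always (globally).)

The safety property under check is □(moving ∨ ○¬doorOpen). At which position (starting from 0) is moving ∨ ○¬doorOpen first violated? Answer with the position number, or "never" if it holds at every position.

Check moving ∨ ○¬doorOpen at each position in order: 0 ✓, 1 ✓, 2 ✓, 3 ✓, 4 ✓.
At position 5 the labels are {atFloor} and the next position 6 has {doorOpen, moving}, so moving ∨ ○¬doorOpen is false there. This is the first violation.

5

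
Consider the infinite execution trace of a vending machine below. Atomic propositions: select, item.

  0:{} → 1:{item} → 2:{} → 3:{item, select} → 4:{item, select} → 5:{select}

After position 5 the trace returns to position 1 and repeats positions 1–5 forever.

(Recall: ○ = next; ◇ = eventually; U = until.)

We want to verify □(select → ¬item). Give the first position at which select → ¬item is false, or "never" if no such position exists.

3

Check select → ¬item at each position in order: 0 ✓, 1 ✓, 2 ✓.
At position 3 the labels are {item, select}, so select → ¬item is false there. This is the first violation.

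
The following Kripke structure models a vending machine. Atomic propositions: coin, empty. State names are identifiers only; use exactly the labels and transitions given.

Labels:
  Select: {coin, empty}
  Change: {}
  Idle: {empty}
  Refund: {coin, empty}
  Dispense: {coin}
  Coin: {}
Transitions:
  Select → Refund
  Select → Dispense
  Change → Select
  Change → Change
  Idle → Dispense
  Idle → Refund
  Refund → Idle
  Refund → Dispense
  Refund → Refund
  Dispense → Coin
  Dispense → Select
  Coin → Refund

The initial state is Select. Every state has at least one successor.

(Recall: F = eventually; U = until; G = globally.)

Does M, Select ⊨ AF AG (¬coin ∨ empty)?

Violated

States satisfying AG (¬coin ∨ empty): ∅.
States satisfying AF AG (¬coin ∨ empty): ∅.
There is a path from Select along which AG (¬coin ∨ empty) never holds.
Select ∉ Sat(AF AG (¬coin ∨ empty)).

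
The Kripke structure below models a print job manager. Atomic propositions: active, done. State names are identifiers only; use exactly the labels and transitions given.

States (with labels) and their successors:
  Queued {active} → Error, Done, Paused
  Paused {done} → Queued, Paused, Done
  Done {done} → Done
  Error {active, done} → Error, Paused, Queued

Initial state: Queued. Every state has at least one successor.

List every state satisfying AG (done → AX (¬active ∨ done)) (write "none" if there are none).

{Done}

States satisfying done → AX (¬active ∨ done): {Queued, Done}.
States satisfying AG (done → AX (¬active ∨ done)): {Done}.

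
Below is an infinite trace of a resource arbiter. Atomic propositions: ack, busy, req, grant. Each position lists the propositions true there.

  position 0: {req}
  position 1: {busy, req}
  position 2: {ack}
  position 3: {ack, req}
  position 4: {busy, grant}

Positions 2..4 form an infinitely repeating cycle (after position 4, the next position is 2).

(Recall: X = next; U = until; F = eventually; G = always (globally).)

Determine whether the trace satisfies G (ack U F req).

ack U F req holds at every position 0..4, and those are all positions ever visited, so G (ack U F req) holds.

Holds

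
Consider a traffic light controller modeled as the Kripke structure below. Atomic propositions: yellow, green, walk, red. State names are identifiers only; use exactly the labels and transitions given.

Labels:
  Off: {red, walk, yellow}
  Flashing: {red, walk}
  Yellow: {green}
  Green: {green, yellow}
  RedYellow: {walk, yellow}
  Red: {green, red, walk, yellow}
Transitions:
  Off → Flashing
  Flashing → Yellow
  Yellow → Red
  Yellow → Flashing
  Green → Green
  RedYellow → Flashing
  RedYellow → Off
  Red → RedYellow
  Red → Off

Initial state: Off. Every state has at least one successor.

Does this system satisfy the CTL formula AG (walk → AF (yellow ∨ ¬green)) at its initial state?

Holds

States satisfying walk → AF (yellow ∨ ¬green): {Off, Flashing, Yellow, Green, RedYellow, Red}.
States satisfying AG (walk → AF (yellow ∨ ¬green)): {Off, Flashing, Yellow, Green, RedYellow, Red}.
Every state reachable from Off satisfies walk → AF (yellow ∨ ¬green).
Off ∈ Sat(AG (walk → AF (yellow ∨ ¬green))).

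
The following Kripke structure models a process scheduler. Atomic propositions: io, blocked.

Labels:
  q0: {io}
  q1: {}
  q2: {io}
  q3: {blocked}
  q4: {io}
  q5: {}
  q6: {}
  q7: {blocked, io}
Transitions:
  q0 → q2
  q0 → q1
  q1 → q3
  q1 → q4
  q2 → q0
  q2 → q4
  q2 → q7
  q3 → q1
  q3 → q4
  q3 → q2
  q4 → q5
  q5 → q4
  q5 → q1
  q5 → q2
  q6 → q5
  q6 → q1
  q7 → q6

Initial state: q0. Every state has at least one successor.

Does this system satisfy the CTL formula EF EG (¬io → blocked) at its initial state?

States satisfying EG (¬io → blocked): {q0, q2, q3}.
States satisfying EF EG (¬io → blocked): {q0, q1, q2, q3, q4, q5, q6, q7}.
Some path from q0 reaches a state where EG (¬io → blocked) holds.
q0 ∈ Sat(EF EG (¬io → blocked)).

Satisfied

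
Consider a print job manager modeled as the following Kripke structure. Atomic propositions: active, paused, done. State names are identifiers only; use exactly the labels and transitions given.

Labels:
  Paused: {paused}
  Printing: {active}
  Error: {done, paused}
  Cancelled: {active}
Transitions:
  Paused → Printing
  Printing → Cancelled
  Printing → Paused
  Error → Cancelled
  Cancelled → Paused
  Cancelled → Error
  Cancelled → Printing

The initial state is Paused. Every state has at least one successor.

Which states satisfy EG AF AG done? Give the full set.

none

States satisfying AF AG done: ∅.
States satisfying EG AF AG done: ∅.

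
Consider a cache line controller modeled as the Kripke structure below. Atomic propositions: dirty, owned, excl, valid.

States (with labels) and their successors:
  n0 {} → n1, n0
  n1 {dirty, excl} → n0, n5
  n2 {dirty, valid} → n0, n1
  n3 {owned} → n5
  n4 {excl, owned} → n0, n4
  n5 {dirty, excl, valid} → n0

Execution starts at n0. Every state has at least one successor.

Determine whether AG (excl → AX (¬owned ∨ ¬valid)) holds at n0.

States satisfying excl → AX (¬owned ∨ ¬valid): {n0, n1, n2, n3, n4, n5}.
States satisfying AG (excl → AX (¬owned ∨ ¬valid)): {n0, n1, n2, n3, n4, n5}.
Every state reachable from n0 satisfies excl → AX (¬owned ∨ ¬valid).
n0 ∈ Sat(AG (excl → AX (¬owned ∨ ¬valid))).

Yes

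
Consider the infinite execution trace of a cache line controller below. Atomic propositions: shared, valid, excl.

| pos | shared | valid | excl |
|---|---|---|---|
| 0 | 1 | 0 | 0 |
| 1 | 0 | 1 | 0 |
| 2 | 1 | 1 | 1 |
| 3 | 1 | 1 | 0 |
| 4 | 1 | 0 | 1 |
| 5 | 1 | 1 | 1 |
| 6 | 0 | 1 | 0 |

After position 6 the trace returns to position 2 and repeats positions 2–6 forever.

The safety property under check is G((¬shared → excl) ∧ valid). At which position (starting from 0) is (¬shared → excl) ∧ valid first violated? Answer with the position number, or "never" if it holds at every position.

0

At position 0 the labels are {shared}, so (¬shared → excl) ∧ valid is false there. This is the first violation.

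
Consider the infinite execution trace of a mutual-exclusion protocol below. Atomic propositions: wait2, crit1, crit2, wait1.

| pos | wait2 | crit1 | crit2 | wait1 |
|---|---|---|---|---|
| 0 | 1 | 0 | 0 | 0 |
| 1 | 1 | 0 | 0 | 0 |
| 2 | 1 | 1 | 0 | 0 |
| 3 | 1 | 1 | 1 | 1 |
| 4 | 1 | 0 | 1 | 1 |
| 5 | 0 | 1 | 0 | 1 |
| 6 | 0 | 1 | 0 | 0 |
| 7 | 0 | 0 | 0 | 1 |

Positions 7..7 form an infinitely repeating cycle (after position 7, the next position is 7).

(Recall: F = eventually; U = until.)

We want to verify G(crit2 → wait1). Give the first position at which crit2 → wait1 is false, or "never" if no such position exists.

crit2 → wait1 holds at every position 0..7, and those are all the positions the trace ever visits, so the invariant G(crit2 → wait1) is never violated.

never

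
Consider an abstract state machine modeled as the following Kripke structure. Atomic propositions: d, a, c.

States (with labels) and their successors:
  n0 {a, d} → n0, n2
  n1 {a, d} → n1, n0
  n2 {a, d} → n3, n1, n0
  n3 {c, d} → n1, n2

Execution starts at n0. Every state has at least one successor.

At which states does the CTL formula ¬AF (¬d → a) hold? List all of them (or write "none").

none

States satisfying ¬d → a: {n0, n1, n2, n3}.
States satisfying AF (¬d → a): {n0, n1, n2, n3}.
States satisfying ¬AF (¬d → a): ∅.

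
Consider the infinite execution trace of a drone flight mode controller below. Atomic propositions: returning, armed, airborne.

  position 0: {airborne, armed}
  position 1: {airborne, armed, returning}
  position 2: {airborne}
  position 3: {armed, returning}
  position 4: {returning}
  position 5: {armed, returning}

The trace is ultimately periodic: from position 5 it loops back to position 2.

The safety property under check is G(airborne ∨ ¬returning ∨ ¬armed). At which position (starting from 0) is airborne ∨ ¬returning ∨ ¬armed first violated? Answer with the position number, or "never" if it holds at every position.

Check airborne ∨ ¬returning ∨ ¬armed at each position in order: 0 ✓, 1 ✓, 2 ✓.
At position 3 the labels are {armed, returning}, so airborne ∨ ¬returning ∨ ¬armed is false there. This is the first violation.

3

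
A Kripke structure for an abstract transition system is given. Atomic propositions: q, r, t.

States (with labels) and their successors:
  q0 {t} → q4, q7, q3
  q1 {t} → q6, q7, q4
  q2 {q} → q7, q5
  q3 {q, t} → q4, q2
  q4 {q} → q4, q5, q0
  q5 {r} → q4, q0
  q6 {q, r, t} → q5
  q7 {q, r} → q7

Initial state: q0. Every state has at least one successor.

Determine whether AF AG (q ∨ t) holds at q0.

Violated

States satisfying AG (q ∨ t): {q7}.
States satisfying AF AG (q ∨ t): {q7}.
There is a path from q0 along which AG (q ∨ t) never holds.
q0 ∉ Sat(AF AG (q ∨ t)).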